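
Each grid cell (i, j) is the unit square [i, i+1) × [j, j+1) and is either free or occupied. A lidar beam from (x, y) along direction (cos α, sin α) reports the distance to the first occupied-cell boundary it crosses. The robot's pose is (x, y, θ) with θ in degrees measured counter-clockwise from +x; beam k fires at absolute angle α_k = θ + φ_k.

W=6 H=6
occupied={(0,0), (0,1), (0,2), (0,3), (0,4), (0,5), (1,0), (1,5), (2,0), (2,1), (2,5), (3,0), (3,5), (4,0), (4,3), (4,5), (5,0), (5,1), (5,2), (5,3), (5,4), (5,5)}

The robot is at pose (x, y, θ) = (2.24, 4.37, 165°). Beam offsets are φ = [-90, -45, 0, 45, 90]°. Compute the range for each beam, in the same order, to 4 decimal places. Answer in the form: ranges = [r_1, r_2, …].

ranges = [0.6522, 0.7275, 1.2837, 1.4318, 3.4889]

beam 1: φ=-90°, α=75°
  d=(0.2588,0.9659)  start (2,4)  tX=2.9364 tY=0.6522  stride 1/|dx|=3.8637 1/|dy|=1.0353
    cross y-line → (2,5), t=0.6522 (wall)
  → r_1 = 0.6522
beam 2: φ=-45°, α=120°
  d=(-0.5000,0.8660)  start (2,4)  tX=0.4800 tY=0.7275  stride 1/|dx|=2.0000 1/|dy|=1.1547
    cross x-line → (1,4), t=0.4800
    cross y-line → (1,5), t=0.7275 (wall)
  → r_2 = 0.7275
beam 3: φ=0°, α=165°
  d=(-0.9659,0.2588)  start (2,4)  tX=0.2485 tY=2.4341  stride 1/|dx|=1.0353 1/|dy|=3.8637
    cross x-line → (1,4), t=0.2485
    cross x-line → (0,4), t=1.2837 (wall)
  → r_3 = 1.2837
beam 4: φ=45°, α=210°
  d=(-0.8660,-0.5000)  start (2,4)  tX=0.2771 tY=0.7400  stride 1/|dx|=1.1547 1/|dy|=2.0000
    cross x-line → (1,4), t=0.2771
    cross y-line → (1,3), t=0.7400
    cross x-line → (0,3), t=1.4318 (wall)
  → r_4 = 1.4318
beam 5: φ=90°, α=255°
  d=(-0.2588,-0.9659)  start (2,4)  tX=0.9273 tY=0.3831  stride 1/|dx|=3.8637 1/|dy|=1.0353
    cross y-line → (2,3), t=0.3831
    cross x-line → (1,3), t=0.9273
    cross y-line → (1,2), t=1.4183
    cross y-line → (1,1), t=2.4536
    cross y-line → (1,0), t=3.4889 (wall)
  → r_5 = 3.4889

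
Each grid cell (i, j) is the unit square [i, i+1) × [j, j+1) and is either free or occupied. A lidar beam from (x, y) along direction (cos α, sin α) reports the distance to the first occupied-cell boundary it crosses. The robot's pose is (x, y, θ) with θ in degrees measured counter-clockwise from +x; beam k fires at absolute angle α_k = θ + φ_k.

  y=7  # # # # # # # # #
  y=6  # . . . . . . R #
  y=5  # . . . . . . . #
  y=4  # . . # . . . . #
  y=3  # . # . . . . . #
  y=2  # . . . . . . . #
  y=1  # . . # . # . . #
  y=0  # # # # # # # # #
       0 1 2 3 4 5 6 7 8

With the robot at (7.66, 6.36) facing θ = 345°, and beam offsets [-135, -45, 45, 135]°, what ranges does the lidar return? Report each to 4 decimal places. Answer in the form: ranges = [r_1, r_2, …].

beam 1: φ=-135°, α=210°
  direction (-0.8660, -0.5000); cell (7,6); t to first gridline: x 0.7621, y 0.7200 (then +1.1547 / +2.0000)
    (7,5) via y @ 0.7200
    (6,5) via x @ 0.7621
    (5,5) via x @ 1.9168
    (5,4) via y @ 2.7200
    (4,4) via x @ 3.0715
    (3,4) via x @ 4.2262  # hit
  → r_1 = 4.2262
beam 2: φ=-45°, α=300°
  direction (0.5000, -0.8660); cell (7,6); t to first gridline: x 0.6800, y 0.4157 (then +2.0000 / +1.1547)
    (7,5) via y @ 0.4157
    (8,5) via x @ 0.6800  # hit
  → r_2 = 0.6800
beam 3: φ=45°, α=30°
  direction (0.8660, 0.5000); cell (7,6); t to first gridline: x 0.3926, y 1.2800 (then +1.1547 / +2.0000)
    (8,6) via x @ 0.3926  # hit
  → r_3 = 0.3926
beam 4: φ=135°, α=120°
  direction (-0.5000, 0.8660); cell (7,6); t to first gridline: x 1.3200, y 0.7390 (then +2.0000 / +1.1547)
    (7,7) via y @ 0.7390  # hit
  → r_4 = 0.7390

ranges = [4.2262, 0.6800, 0.3926, 0.7390]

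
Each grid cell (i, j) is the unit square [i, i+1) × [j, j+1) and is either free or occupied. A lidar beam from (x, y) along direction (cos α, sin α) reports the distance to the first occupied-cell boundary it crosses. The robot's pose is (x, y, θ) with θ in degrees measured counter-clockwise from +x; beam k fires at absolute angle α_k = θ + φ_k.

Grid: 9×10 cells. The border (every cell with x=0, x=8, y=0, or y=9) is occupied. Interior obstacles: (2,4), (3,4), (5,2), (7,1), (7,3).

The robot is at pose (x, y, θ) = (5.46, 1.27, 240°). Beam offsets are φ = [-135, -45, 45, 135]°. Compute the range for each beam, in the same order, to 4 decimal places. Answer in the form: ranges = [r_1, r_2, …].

ranges = [0.7558, 1.0432, 0.2795, 1.5943]

beam 1: φ=-135°, α=105°
  cosα=-0.2588 sinα=0.9659 | (5,1) | tMaxX 1.7773 tMaxY 0.7558 | tΔX 3.8637 tΔY 1.0353
    t=0.7558 [y] (5,2) — stop
  → r_1 = 0.7558
beam 2: φ=-45°, α=195°
  cosα=-0.9659 sinα=-0.2588 | (5,1) | tMaxX 0.4762 tMaxY 1.0432 | tΔX 1.0353 tΔY 3.8637
    t=0.4762 [x] (4,1)
    t=1.0432 [y] (4,0) — stop
  → r_2 = 1.0432
beam 3: φ=45°, α=285°
  cosα=0.2588 sinα=-0.9659 | (5,1) | tMaxX 2.0864 tMaxY 0.2795 | tΔX 3.8637 tΔY 1.0353
    t=0.2795 [y] (5,0) — stop
  → r_3 = 0.2795
beam 4: φ=135°, α=15°
  cosα=0.9659 sinα=0.2588 | (5,1) | tMaxX 0.5590 tMaxY 2.8205 | tΔX 1.0353 tΔY 3.8637
    t=0.5590 [x] (6,1)
    t=1.5943 [x] (7,1) — stop
  → r_4 = 1.5943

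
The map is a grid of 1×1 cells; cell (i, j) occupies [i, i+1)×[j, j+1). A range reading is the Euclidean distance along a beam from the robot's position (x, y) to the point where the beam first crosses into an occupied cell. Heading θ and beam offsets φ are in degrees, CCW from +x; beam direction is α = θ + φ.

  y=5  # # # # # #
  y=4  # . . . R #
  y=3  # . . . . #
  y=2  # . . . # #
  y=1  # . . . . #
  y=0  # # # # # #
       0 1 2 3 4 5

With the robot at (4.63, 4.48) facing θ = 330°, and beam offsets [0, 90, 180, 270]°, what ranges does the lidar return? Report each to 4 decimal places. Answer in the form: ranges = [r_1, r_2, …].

ranges = [0.4272, 0.6004, 1.0400, 4.0184]

beam 1: φ=0°, α=330°
  dir = (cos 330°, sin 330°) = (0.8660, -0.5000); from cell (4,4)
  next x-line at t=0.4272, next y-line at t=0.9600; Δt_x=1.1547, Δt_y=2.0000
    x: enter (5,4) at t=0.4272 ← occupied
  → r_1 = 0.4272
beam 2: φ=90°, α=60°
  dir = (cos 60°, sin 60°) = (0.5000, 0.8660); from cell (4,4)
  next x-line at t=0.7400, next y-line at t=0.6004; Δt_x=2.0000, Δt_y=1.1547
    y: enter (4,5) at t=0.6004 ← occupied
  → r_2 = 0.6004
beam 3: φ=180°, α=150°
  dir = (cos 150°, sin 150°) = (-0.8660, 0.5000); from cell (4,4)
  next x-line at t=0.7275, next y-line at t=1.0400; Δt_x=1.1547, Δt_y=2.0000
    x: enter (3,4) at t=0.7275
    y: enter (3,5) at t=1.0400 ← occupied
  → r_3 = 1.0400
beam 4: φ=270°, α=240°
  dir = (cos 240°, sin 240°) = (-0.5000, -0.8660); from cell (4,4)
  next x-line at t=1.2600, next y-line at t=0.5543; Δt_x=2.0000, Δt_y=1.1547
    y: enter (4,3) at t=0.5543
    x: enter (3,3) at t=1.2600
    y: enter (3,2) at t=1.7090
    y: enter (3,1) at t=2.8637
    x: enter (2,1) at t=3.2600
    y: enter (2,0) at t=4.0184 ← occupied
  → r_4 = 4.0184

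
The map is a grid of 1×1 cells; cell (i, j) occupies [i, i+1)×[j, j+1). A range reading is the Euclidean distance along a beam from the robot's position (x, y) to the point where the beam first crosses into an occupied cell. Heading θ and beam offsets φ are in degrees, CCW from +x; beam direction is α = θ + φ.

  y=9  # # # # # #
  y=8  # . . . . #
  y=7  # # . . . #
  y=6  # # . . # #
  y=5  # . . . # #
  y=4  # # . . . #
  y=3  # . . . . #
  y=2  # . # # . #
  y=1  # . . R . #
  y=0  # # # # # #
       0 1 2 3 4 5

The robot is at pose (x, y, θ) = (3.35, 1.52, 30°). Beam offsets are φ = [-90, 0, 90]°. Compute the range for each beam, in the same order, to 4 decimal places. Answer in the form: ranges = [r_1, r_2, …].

beam 1: φ=-90°, α=300°
  cosα=0.5000 sinα=-0.8660 | (3,1) | tMaxX 1.3000 tMaxY 0.6004 | tΔX 2.0000 tΔY 1.1547
    t=0.6004 [y] (3,0) — stop
  → r_1 = 0.6004
beam 2: φ=0°, α=30°
  cosα=0.8660 sinα=0.5000 | (3,1) | tMaxX 0.7506 tMaxY 0.9600 | tΔX 1.1547 tΔY 2.0000
    t=0.7506 [x] (4,1)
    t=0.9600 [y] (4,2)
    t=1.9053 [x] (5,2) — stop
  → r_2 = 1.9053
beam 3: φ=90°, α=120°
  cosα=-0.5000 sinα=0.8660 | (3,1) | tMaxX 0.7000 tMaxY 0.5543 | tΔX 2.0000 tΔY 1.1547
    t=0.5543 [y] (3,2) — stop
  → r_3 = 0.5543

ranges = [0.6004, 1.9053, 0.5543]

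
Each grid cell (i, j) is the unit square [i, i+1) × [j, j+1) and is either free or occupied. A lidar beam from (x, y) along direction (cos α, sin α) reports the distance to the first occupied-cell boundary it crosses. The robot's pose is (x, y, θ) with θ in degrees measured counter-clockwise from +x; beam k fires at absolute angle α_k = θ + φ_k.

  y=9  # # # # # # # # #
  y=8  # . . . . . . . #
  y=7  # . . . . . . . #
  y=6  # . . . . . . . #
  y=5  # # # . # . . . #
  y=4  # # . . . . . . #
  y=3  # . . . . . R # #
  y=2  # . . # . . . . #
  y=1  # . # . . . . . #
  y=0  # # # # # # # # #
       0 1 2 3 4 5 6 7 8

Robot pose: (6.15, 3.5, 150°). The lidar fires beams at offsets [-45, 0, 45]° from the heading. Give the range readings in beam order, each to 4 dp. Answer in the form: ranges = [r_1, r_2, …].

ranges = [5.6940, 3.6373, 2.2258]

beam 1: φ=-45°, α=105°
  dir = (cos 105°, sin 105°) = (-0.2588, 0.9659); from cell (6,3)
  next x-line at t=0.5796, next y-line at t=0.5176; Δt_x=3.8637, Δt_y=1.0353
    y: enter (6,4) at t=0.5176
    x: enter (5,4) at t=0.5796
    y: enter (5,5) at t=1.5529
    y: enter (5,6) at t=2.5882
    y: enter (5,7) at t=3.6235
    x: enter (4,7) at t=4.4433
    y: enter (4,8) at t=4.6587
    y: enter (4,9) at t=5.6940 ← occupied
  → r_1 = 5.6940
beam 2: φ=0°, α=150°
  dir = (cos 150°, sin 150°) = (-0.8660, 0.5000); from cell (6,3)
  next x-line at t=0.1732, next y-line at t=1.0000; Δt_x=1.1547, Δt_y=2.0000
    x: enter (5,3) at t=0.1732
    y: enter (5,4) at t=1.0000
    x: enter (4,4) at t=1.3279
    x: enter (3,4) at t=2.4826
    y: enter (3,5) at t=3.0000
    x: enter (2,5) at t=3.6373 ← occupied
  → r_2 = 3.6373
beam 3: φ=45°, α=195°
  dir = (cos 195°, sin 195°) = (-0.9659, -0.2588); from cell (6,3)
  next x-line at t=0.1553, next y-line at t=1.9319; Δt_x=1.0353, Δt_y=3.8637
    x: enter (5,3) at t=0.1553
    x: enter (4,3) at t=1.1906
    y: enter (4,2) at t=1.9319
    x: enter (3,2) at t=2.2258 ← occupied
  → r_3 = 2.2258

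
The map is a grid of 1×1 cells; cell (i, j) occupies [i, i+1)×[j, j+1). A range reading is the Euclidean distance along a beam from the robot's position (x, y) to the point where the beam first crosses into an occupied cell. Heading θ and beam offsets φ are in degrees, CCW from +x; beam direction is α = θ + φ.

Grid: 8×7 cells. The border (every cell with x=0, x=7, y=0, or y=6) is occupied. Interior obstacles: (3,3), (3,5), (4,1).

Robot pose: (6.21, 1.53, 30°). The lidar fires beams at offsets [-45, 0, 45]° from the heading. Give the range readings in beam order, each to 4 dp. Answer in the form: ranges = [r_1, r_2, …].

ranges = [0.8179, 0.9122, 3.0523]

beam 1: φ=-45°, α=345°
  dir = (cos 345°, sin 345°) = (0.9659, -0.2588); from cell (6,1)
  next x-line at t=0.8179, next y-line at t=2.0478; Δt_x=1.0353, Δt_y=3.8637
    x: enter (7,1) at t=0.8179 ← occupied
  → r_1 = 0.8179
beam 2: φ=0°, α=30°
  dir = (cos 30°, sin 30°) = (0.8660, 0.5000); from cell (6,1)
  next x-line at t=0.9122, next y-line at t=0.9400; Δt_x=1.1547, Δt_y=2.0000
    x: enter (7,1) at t=0.9122 ← occupied
  → r_2 = 0.9122
beam 3: φ=45°, α=75°
  dir = (cos 75°, sin 75°) = (0.2588, 0.9659); from cell (6,1)
  next x-line at t=3.0523, next y-line at t=0.4866; Δt_x=3.8637, Δt_y=1.0353
    y: enter (6,2) at t=0.4866
    y: enter (6,3) at t=1.5219
    y: enter (6,4) at t=2.5571
    x: enter (7,4) at t=3.0523 ← occupied
  → r_3 = 3.0523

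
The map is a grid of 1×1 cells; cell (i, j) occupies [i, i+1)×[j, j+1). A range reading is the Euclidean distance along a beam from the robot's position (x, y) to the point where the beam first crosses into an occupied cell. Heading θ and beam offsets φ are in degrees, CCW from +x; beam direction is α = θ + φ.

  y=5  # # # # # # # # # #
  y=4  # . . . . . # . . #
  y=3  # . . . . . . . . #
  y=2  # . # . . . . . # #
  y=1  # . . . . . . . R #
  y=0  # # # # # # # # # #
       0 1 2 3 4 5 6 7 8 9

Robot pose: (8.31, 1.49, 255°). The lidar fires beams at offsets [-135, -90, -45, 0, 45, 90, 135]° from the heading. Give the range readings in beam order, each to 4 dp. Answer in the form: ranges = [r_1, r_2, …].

beam 1: φ=-135°, α=120°
  direction (-0.5000, 0.8660); cell (8,1); t to first gridline: x 0.6200, y 0.5889 (then +2.0000 / +1.1547)
    (8,2) via y @ 0.5889  # hit
  → r_1 = 0.5889
beam 2: φ=-90°, α=165°
  direction (-0.9659, 0.2588); cell (8,1); t to first gridline: x 0.3209, y 1.9705 (then +1.0353 / +3.8637)
    (7,1) via x @ 0.3209
    (6,1) via x @ 1.3562
    (6,2) via y @ 1.9705
    (5,2) via x @ 2.3915
    (4,2) via x @ 3.4268
    (3,2) via x @ 4.4620
    (2,2) via x @ 5.4973  # hit
  → r_2 = 5.4973
beam 3: φ=-45°, α=210°
  direction (-0.8660, -0.5000); cell (8,1); t to first gridline: x 0.3580, y 0.9800 (then +1.1547 / +2.0000)
    (7,1) via x @ 0.3580
    (7,0) via y @ 0.9800  # hit
  → r_3 = 0.9800
beam 4: φ=0°, α=255°
  direction (-0.2588, -0.9659); cell (8,1); t to first gridline: x 1.1977, y 0.5073 (then +3.8637 / +1.0353)
    (8,0) via y @ 0.5073  # hit
  → r_4 = 0.5073
beam 5: φ=45°, α=300°
  direction (0.5000, -0.8660); cell (8,1); t to first gridline: x 1.3800, y 0.5658 (then +2.0000 / +1.1547)
    (8,0) via y @ 0.5658  # hit
  → r_5 = 0.5658
beam 6: φ=90°, α=345°
  direction (0.9659, -0.2588); cell (8,1); t to first gridline: x 0.7143, y 1.8932 (then +1.0353 / +3.8637)
    (9,1) via x @ 0.7143  # hit
  → r_6 = 0.7143
beam 7: φ=135°, α=30°
  direction (0.8660, 0.5000); cell (8,1); t to first gridline: x 0.7967, y 1.0200 (then +1.1547 / +2.0000)
    (9,1) via x @ 0.7967  # hit
  → r_7 = 0.7967

ranges = [0.5889, 5.4973, 0.9800, 0.5073, 0.5658, 0.7143, 0.7967]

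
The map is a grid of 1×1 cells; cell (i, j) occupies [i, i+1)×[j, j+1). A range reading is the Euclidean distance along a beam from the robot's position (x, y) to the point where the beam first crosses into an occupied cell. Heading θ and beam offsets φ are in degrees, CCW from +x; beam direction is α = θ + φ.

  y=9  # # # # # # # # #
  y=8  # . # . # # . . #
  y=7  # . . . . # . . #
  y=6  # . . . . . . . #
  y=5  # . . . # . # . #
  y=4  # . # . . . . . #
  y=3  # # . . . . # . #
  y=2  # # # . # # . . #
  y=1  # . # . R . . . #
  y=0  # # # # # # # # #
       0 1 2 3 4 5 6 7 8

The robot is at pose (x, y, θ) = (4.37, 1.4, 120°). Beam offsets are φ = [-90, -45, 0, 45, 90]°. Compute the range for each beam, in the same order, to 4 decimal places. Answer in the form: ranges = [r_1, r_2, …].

beam 1: φ=-90°, α=30°
  cosα=0.8660 sinα=0.5000 | (4,1) | tMaxX 0.7275 tMaxY 1.2000 | tΔX 1.1547 tΔY 2.0000
    t=0.7275 [x] (5,1)
    t=1.2000 [y] (5,2) — stop
  → r_1 = 1.2000
beam 2: φ=-45°, α=75°
  cosα=0.2588 sinα=0.9659 | (4,1) | tMaxX 2.4341 tMaxY 0.6212 | tΔX 3.8637 tΔY 1.0353
    t=0.6212 [y] (4,2) — stop
  → r_2 = 0.6212
beam 3: φ=0°, α=120°
  cosα=-0.5000 sinα=0.8660 | (4,1) | tMaxX 0.7400 tMaxY 0.6928 | tΔX 2.0000 tΔY 1.1547
    t=0.6928 [y] (4,2) — stop
  → r_3 = 0.6928
beam 4: φ=45°, α=165°
  cosα=-0.9659 sinα=0.2588 | (4,1) | tMaxX 0.3831 tMaxY 2.3182 | tΔX 1.0353 tΔY 3.8637
    t=0.3831 [x] (3,1)
    t=1.4183 [x] (2,1) — stop
  → r_4 = 1.4183
beam 5: φ=90°, α=210°
  cosα=-0.8660 sinα=-0.5000 | (4,1) | tMaxX 0.4272 tMaxY 0.8000 | tΔX 1.1547 tΔY 2.0000
    t=0.4272 [x] (3,1)
    t=0.8000 [y] (3,0) — stop
  → r_5 = 0.8000

ranges = [1.2000, 0.6212, 0.6928, 1.4183, 0.8000]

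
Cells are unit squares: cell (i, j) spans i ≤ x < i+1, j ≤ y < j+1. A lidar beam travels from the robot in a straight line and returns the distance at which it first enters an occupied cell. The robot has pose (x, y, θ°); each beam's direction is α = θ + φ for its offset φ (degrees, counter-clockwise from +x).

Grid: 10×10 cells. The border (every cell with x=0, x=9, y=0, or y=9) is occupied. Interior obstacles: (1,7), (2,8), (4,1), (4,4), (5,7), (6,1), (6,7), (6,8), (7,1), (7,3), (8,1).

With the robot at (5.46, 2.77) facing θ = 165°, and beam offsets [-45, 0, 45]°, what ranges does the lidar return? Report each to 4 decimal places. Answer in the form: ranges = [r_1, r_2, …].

beam 1: φ=-45°, α=120°
  dir = (cos 120°, sin 120°) = (-0.5000, 0.8660); from cell (5,2)
  next x-line at t=0.9200, next y-line at t=0.2656; Δt_x=2.0000, Δt_y=1.1547
    y: enter (5,3) at t=0.2656
    x: enter (4,3) at t=0.9200
    y: enter (4,4) at t=1.4203 ← occupied
  → r_1 = 1.4203
beam 2: φ=0°, α=165°
  dir = (cos 165°, sin 165°) = (-0.9659, 0.2588); from cell (5,2)
  next x-line at t=0.4762, next y-line at t=0.8887; Δt_x=1.0353, Δt_y=3.8637
    x: enter (4,2) at t=0.4762
    y: enter (4,3) at t=0.8887
    x: enter (3,3) at t=1.5115
    x: enter (2,3) at t=2.5468
    x: enter (1,3) at t=3.5821
    x: enter (0,3) at t=4.6173 ← occupied
  → r_2 = 4.6173
beam 3: φ=45°, α=210°
  dir = (cos 210°, sin 210°) = (-0.8660, -0.5000); from cell (5,2)
  next x-line at t=0.5312, next y-line at t=1.5400; Δt_x=1.1547, Δt_y=2.0000
    x: enter (4,2) at t=0.5312
    y: enter (4,1) at t=1.5400 ← occupied
  → r_3 = 1.5400

ranges = [1.4203, 4.6173, 1.5400]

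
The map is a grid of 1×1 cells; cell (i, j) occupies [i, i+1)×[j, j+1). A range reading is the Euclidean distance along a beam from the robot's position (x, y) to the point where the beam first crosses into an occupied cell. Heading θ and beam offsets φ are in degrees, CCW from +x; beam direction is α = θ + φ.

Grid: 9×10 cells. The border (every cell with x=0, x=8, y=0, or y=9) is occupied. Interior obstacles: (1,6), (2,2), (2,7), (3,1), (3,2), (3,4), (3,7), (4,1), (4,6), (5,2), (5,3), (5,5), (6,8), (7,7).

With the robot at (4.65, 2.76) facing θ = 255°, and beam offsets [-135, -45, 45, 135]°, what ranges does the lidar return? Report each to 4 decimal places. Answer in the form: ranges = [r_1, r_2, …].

beam 1: φ=-135°, α=120°
  d=(-0.5000,0.8660)  start (4,2)  tX=1.3000 tY=0.2771  stride 1/|dx|=2.0000 1/|dy|=1.1547
    cross y-line → (4,3), t=0.2771
    cross x-line → (3,3), t=1.3000
    cross y-line → (3,4), t=1.4318 (wall)
  → r_1 = 1.4318
beam 2: φ=-45°, α=210°
  d=(-0.8660,-0.5000)  start (4,2)  tX=0.7506 tY=1.5200  stride 1/|dx|=1.1547 1/|dy|=2.0000
    cross x-line → (3,2), t=0.7506 (wall)
  → r_2 = 0.7506
beam 3: φ=45°, α=300°
  d=(0.5000,-0.8660)  start (4,2)  tX=0.7000 tY=0.8776  stride 1/|dx|=2.0000 1/|dy|=1.1547
    cross x-line → (5,2), t=0.7000 (wall)
  → r_3 = 0.7000
beam 4: φ=135°, α=30°
  d=(0.8660,0.5000)  start (4,2)  tX=0.4041 tY=0.4800  stride 1/|dx|=1.1547 1/|dy|=2.0000
    cross x-line → (5,2), t=0.4041 (wall)
  → r_4 = 0.4041

ranges = [1.4318, 0.7506, 0.7000, 0.4041]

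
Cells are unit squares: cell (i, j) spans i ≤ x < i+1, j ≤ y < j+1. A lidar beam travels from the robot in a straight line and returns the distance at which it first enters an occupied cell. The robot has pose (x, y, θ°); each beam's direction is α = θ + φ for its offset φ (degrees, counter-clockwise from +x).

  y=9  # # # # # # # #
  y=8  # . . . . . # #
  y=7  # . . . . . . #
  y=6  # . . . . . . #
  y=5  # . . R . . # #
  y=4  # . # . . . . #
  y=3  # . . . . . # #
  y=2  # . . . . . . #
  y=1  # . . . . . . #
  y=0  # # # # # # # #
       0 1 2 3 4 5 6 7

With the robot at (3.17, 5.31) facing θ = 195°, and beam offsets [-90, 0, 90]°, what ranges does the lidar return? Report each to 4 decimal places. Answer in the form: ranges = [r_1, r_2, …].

ranges = [3.8202, 1.1977, 4.4620]

beam 1: φ=-90°, α=105°
  d=(-0.2588,0.9659)  start (3,5)  tX=0.6568 tY=0.7143  stride 1/|dx|=3.8637 1/|dy|=1.0353
    cross x-line → (2,5), t=0.6568
    cross y-line → (2,6), t=0.7143
    cross y-line → (2,7), t=1.7496
    cross y-line → (2,8), t=2.7849
    cross y-line → (2,9), t=3.8202 (wall)
  → r_1 = 3.8202
beam 2: φ=0°, α=195°
  d=(-0.9659,-0.2588)  start (3,5)  tX=0.1760 tY=1.1977  stride 1/|dx|=1.0353 1/|dy|=3.8637
    cross x-line → (2,5), t=0.1760
    cross y-line → (2,4), t=1.1977 (wall)
  → r_2 = 1.1977
beam 3: φ=90°, α=285°
  d=(0.2588,-0.9659)  start (3,5)  tX=3.2069 tY=0.3209  stride 1/|dx|=3.8637 1/|dy|=1.0353
    cross y-line → (3,4), t=0.3209
    cross y-line → (3,3), t=1.3562
    cross y-line → (3,2), t=2.3915
    cross x-line → (4,2), t=3.2069
    cross y-line → (4,1), t=3.4268
    cross y-line → (4,0), t=4.4620 (wall)
  → r_3 = 4.4620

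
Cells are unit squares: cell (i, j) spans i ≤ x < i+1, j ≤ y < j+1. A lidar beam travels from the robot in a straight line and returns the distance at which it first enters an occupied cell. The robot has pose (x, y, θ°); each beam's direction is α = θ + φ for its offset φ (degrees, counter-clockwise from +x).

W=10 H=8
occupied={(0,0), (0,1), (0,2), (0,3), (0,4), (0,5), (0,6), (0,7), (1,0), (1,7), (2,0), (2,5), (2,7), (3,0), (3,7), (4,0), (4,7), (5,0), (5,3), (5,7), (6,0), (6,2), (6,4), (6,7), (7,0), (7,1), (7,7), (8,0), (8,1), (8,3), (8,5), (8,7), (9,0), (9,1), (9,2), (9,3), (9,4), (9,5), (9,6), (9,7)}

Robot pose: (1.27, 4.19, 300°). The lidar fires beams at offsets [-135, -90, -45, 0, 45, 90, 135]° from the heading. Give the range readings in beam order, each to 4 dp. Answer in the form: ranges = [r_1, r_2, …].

beam 1: φ=-135°, α=165°
  direction (-0.9659, 0.2588); cell (1,4); t to first gridline: x 0.2795, y 3.1296 (then +1.0353 / +3.8637)
    (0,4) via x @ 0.2795  # hit
  → r_1 = 0.2795
beam 2: φ=-90°, α=210°
  direction (-0.8660, -0.5000); cell (1,4); t to first gridline: x 0.3118, y 0.3800 (then +1.1547 / +2.0000)
    (0,4) via x @ 0.3118  # hit
  → r_2 = 0.3118
beam 3: φ=-45°, α=255°
  direction (-0.2588, -0.9659); cell (1,4); t to first gridline: x 1.0432, y 0.1967 (then +3.8637 / +1.0353)
    (1,3) via y @ 0.1967
    (0,3) via x @ 1.0432  # hit
  → r_3 = 1.0432
beam 4: φ=0°, α=300°
  direction (0.5000, -0.8660); cell (1,4); t to first gridline: x 1.4600, y 0.2194 (then +2.0000 / +1.1547)
    (1,3) via y @ 0.2194
    (1,2) via y @ 1.3741
    (2,2) via x @ 1.4600
    (2,1) via y @ 2.5288
    (3,1) via x @ 3.4600
    (3,0) via y @ 3.6835  # hit
  → r_4 = 3.6835
beam 5: φ=45°, α=345°
  direction (0.9659, -0.2588); cell (1,4); t to first gridline: x 0.7558, y 0.7341 (then +1.0353 / +3.8637)
    (1,3) via y @ 0.7341
    (2,3) via x @ 0.7558
    (3,3) via x @ 1.7910
    (4,3) via x @ 2.8263
    (5,3) via x @ 3.8616  # hit
  → r_5 = 3.8616
beam 6: φ=90°, α=30°
  direction (0.8660, 0.5000); cell (1,4); t to first gridline: x 0.8429, y 1.6200 (then +1.1547 / +2.0000)
    (2,4) via x @ 0.8429
    (2,5) via y @ 1.6200  # hit
  → r_6 = 1.6200
beam 7: φ=135°, α=75°
  direction (0.2588, 0.9659); cell (1,4); t to first gridline: x 2.8205, y 0.8386 (then +3.8637 / +1.0353)
    (1,5) via y @ 0.8386
    (1,6) via y @ 1.8738
    (2,6) via x @ 2.8205
    (2,7) via y @ 2.9091  # hit
  → r_7 = 2.9091

ranges = [0.2795, 0.3118, 1.0432, 3.6835, 3.8616, 1.6200, 2.9091]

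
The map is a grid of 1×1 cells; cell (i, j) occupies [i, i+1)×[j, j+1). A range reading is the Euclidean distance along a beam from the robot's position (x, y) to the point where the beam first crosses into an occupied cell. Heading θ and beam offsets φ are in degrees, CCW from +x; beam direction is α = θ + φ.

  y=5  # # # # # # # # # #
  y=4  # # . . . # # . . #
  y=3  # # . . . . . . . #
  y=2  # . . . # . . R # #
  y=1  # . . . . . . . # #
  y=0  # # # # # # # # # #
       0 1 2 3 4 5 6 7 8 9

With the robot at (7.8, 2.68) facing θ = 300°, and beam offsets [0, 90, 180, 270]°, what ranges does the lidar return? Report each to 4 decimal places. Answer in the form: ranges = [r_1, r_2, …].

beam 1: φ=0°, α=300°
  dir = (cos 300°, sin 300°) = (0.5000, -0.8660); from cell (7,2)
  next x-line at t=0.4000, next y-line at t=0.7852; Δt_x=2.0000, Δt_y=1.1547
    x: enter (8,2) at t=0.4000 ← occupied
  → r_1 = 0.4000
beam 2: φ=90°, α=30°
  dir = (cos 30°, sin 30°) = (0.8660, 0.5000); from cell (7,2)
  next x-line at t=0.2309, next y-line at t=0.6400; Δt_x=1.1547, Δt_y=2.0000
    x: enter (8,2) at t=0.2309 ← occupied
  → r_2 = 0.2309
beam 3: φ=180°, α=120°
  dir = (cos 120°, sin 120°) = (-0.5000, 0.8660); from cell (7,2)
  next x-line at t=1.6000, next y-line at t=0.3695; Δt_x=2.0000, Δt_y=1.1547
    y: enter (7,3) at t=0.3695
    y: enter (7,4) at t=1.5242
    x: enter (6,4) at t=1.6000 ← occupied
  → r_3 = 1.6000
beam 4: φ=270°, α=210°
  dir = (cos 210°, sin 210°) = (-0.8660, -0.5000); from cell (7,2)
  next x-line at t=0.9238, next y-line at t=1.3600; Δt_x=1.1547, Δt_y=2.0000
    x: enter (6,2) at t=0.9238
    y: enter (6,1) at t=1.3600
    x: enter (5,1) at t=2.0785
    x: enter (4,1) at t=3.2332
    y: enter (4,0) at t=3.3600 ← occupied
  → r_4 = 3.3600

ranges = [0.4000, 0.2309, 1.6000, 3.3600]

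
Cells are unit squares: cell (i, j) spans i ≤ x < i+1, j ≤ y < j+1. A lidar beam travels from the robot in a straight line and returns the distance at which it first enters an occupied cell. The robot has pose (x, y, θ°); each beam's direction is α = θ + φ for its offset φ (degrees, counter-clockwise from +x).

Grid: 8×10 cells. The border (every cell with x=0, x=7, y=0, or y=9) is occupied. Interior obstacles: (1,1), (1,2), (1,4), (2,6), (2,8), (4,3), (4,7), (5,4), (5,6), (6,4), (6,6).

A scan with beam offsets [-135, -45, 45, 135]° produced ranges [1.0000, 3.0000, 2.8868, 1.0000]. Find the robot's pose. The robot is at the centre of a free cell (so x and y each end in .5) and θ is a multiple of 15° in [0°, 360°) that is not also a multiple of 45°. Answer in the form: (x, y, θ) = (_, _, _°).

(x, y, θ) = (4.5, 5.5, 165°)

The pose lattice has 37·16 = 592 candidates. Test each by forward raycasting.
  (3.5, 6.5, 330°): beam 1 = 0.5176 ≠ 1.0000 ✗
  (6.5, 1.5, 300°): beam 1 = 4.6587 ≠ 1.0000 ✗
  (2.5, 3.5, 120°): beam 1 = 1.5529 ≠ 1.0000 ✗
  …
  (4.5, 5.5, 165°): r_1=1.0000, r_2=3.0000, r_3=2.8868, r_4=1.0000 — all match ✓
Only this pose fits every beam.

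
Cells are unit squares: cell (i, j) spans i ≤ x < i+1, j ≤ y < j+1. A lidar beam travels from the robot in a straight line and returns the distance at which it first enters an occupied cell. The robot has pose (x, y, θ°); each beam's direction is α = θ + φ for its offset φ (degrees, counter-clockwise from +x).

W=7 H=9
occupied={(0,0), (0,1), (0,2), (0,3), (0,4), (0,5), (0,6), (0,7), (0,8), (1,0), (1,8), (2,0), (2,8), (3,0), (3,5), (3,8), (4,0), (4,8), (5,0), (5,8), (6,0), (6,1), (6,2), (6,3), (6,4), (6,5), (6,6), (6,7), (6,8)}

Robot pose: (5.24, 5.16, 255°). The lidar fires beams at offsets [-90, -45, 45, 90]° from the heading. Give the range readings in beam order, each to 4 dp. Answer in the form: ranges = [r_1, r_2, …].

beam 1: φ=-90°, α=165°
  dir = (cos 165°, sin 165°) = (-0.9659, 0.2588); from cell (5,5)
  next x-line at t=0.2485, next y-line at t=3.2455; Δt_x=1.0353, Δt_y=3.8637
    x: enter (4,5) at t=0.2485
    x: enter (3,5) at t=1.2837 ← occupied
  → r_1 = 1.2837
beam 2: φ=-45°, α=210°
  dir = (cos 210°, sin 210°) = (-0.8660, -0.5000); from cell (5,5)
  next x-line at t=0.2771, next y-line at t=0.3200; Δt_x=1.1547, Δt_y=2.0000
    x: enter (4,5) at t=0.2771
    y: enter (4,4) at t=0.3200
    x: enter (3,4) at t=1.4318
    y: enter (3,3) at t=2.3200
    x: enter (2,3) at t=2.5865
    x: enter (1,3) at t=3.7412
    y: enter (1,2) at t=4.3200
    x: enter (0,2) at t=4.8959 ← occupied
  → r_2 = 4.8959
beam 3: φ=45°, α=300°
  dir = (cos 300°, sin 300°) = (0.5000, -0.8660); from cell (5,5)
  next x-line at t=1.5200, next y-line at t=0.1848; Δt_x=2.0000, Δt_y=1.1547
    y: enter (5,4) at t=0.1848
    y: enter (5,3) at t=1.3395
    x: enter (6,3) at t=1.5200 ← occupied
  → r_3 = 1.5200
beam 4: φ=90°, α=345°
  dir = (cos 345°, sin 345°) = (0.9659, -0.2588); from cell (5,5)
  next x-line at t=0.7868, next y-line at t=0.6182; Δt_x=1.0353, Δt_y=3.8637
    y: enter (5,4) at t=0.6182
    x: enter (6,4) at t=0.7868 ← occupied
  → r_4 = 0.7868

ranges = [1.2837, 4.8959, 1.5200, 0.7868]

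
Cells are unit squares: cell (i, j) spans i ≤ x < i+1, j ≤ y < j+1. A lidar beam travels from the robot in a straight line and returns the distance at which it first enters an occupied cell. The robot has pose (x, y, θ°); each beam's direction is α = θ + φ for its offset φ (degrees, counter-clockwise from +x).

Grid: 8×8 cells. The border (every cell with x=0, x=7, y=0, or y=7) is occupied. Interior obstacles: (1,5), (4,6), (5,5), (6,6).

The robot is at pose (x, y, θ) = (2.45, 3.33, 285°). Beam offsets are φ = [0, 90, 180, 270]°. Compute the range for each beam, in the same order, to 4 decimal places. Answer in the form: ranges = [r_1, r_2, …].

beam 1: φ=0°, α=285°
  d=(0.2588,-0.9659)  start (2,3)  tX=2.1250 tY=0.3416  stride 1/|dx|=3.8637 1/|dy|=1.0353
    cross y-line → (2,2), t=0.3416
    cross y-line → (2,1), t=1.3769
    cross x-line → (3,1), t=2.1250
    cross y-line → (3,0), t=2.4122 (wall)
  → r_1 = 2.4122
beam 2: φ=90°, α=15°
  d=(0.9659,0.2588)  start (2,3)  tX=0.5694 tY=2.5887  stride 1/|dx|=1.0353 1/|dy|=3.8637
    cross x-line → (3,3), t=0.5694
    cross x-line → (4,3), t=1.6047
    cross y-line → (4,4), t=2.5887
    cross x-line → (5,4), t=2.6400
    cross x-line → (6,4), t=3.6752
    cross x-line → (7,4), t=4.7105 (wall)
  → r_2 = 4.7105
beam 3: φ=180°, α=105°
  d=(-0.2588,0.9659)  start (2,3)  tX=1.7387 tY=0.6936  stride 1/|dx|=3.8637 1/|dy|=1.0353
    cross y-line → (2,4), t=0.6936
    cross y-line → (2,5), t=1.7289
    cross x-line → (1,5), t=1.7387 (wall)
  → r_3 = 1.7387
beam 4: φ=270°, α=195°
  d=(-0.9659,-0.2588)  start (2,3)  tX=0.4659 tY=1.2750  stride 1/|dx|=1.0353 1/|dy|=3.8637
    cross x-line → (1,3), t=0.4659
    cross y-line → (1,2), t=1.2750
    cross x-line → (0,2), t=1.5012 (wall)
  → r_4 = 1.5012

ranges = [2.4122, 4.7105, 1.7387, 1.5012]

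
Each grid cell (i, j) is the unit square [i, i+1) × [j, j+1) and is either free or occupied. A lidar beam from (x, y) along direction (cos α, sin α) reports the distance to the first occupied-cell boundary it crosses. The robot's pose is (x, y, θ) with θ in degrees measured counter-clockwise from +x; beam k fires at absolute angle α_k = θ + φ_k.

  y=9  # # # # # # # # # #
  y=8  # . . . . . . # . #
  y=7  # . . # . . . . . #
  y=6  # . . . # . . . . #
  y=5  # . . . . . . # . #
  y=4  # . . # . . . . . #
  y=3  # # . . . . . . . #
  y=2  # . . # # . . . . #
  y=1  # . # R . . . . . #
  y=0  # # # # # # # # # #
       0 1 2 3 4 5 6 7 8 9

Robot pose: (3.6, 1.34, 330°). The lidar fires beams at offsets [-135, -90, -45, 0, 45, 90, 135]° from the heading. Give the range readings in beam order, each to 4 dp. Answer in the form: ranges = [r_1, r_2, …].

beam 1: φ=-135°, α=195°
  dir = (cos 195°, sin 195°) = (-0.9659, -0.2588); from cell (3,1)
  next x-line at t=0.6212, next y-line at t=1.3137; Δt_x=1.0353, Δt_y=3.8637
    x: enter (2,1) at t=0.6212 ← occupied
  → r_1 = 0.6212
beam 2: φ=-90°, α=240°
  dir = (cos 240°, sin 240°) = (-0.5000, -0.8660); from cell (3,1)
  next x-line at t=1.2000, next y-line at t=0.3926; Δt_x=2.0000, Δt_y=1.1547
    y: enter (3,0) at t=0.3926 ← occupied
  → r_2 = 0.3926
beam 3: φ=-45°, α=285°
  dir = (cos 285°, sin 285°) = (0.2588, -0.9659); from cell (3,1)
  next x-line at t=1.5455, next y-line at t=0.3520; Δt_x=3.8637, Δt_y=1.0353
    y: enter (3,0) at t=0.3520 ← occupied
  → r_3 = 0.3520
beam 4: φ=0°, α=330°
  dir = (cos 330°, sin 330°) = (0.8660, -0.5000); from cell (3,1)
  next x-line at t=0.4619, next y-line at t=0.6800; Δt_x=1.1547, Δt_y=2.0000
    x: enter (4,1) at t=0.4619
    y: enter (4,0) at t=0.6800 ← occupied
  → r_4 = 0.6800
beam 5: φ=45°, α=15°
  dir = (cos 15°, sin 15°) = (0.9659, 0.2588); from cell (3,1)
  next x-line at t=0.4141, next y-line at t=2.5500; Δt_x=1.0353, Δt_y=3.8637
    x: enter (4,1) at t=0.4141
    x: enter (5,1) at t=1.4494
    x: enter (6,1) at t=2.4847
    y: enter (6,2) at t=2.5500
    x: enter (7,2) at t=3.5199
    x: enter (8,2) at t=4.5552
    x: enter (9,2) at t=5.5905 ← occupied
  → r_5 = 5.5905
beam 6: φ=90°, α=60°
  dir = (cos 60°, sin 60°) = (0.5000, 0.8660); from cell (3,1)
  next x-line at t=0.8000, next y-line at t=0.7621; Δt_x=2.0000, Δt_y=1.1547
    y: enter (3,2) at t=0.7621 ← occupied
  → r_6 = 0.7621
beam 7: φ=135°, α=105°
  dir = (cos 105°, sin 105°) = (-0.2588, 0.9659); from cell (3,1)
  next x-line at t=2.3182, next y-line at t=0.6833; Δt_x=3.8637, Δt_y=1.0353
    y: enter (3,2) at t=0.6833 ← occupied
  → r_7 = 0.6833

ranges = [0.6212, 0.3926, 0.3520, 0.6800, 5.5905, 0.7621, 0.6833]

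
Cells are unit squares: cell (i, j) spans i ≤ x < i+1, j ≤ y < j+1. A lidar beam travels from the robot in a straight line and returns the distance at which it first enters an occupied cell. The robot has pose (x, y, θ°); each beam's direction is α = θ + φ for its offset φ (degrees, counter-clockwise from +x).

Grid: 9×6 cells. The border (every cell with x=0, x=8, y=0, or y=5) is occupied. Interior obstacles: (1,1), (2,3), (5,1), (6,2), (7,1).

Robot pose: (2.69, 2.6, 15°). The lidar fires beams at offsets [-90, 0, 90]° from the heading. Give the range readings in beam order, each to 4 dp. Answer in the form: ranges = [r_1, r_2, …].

beam 1: φ=-90°, α=285°
  cosα=0.2588 sinα=-0.9659 | (2,2) | tMaxX 1.1977 tMaxY 0.6212 | tΔX 3.8637 tΔY 1.0353
    t=0.6212 [y] (2,1)
    t=1.1977 [x] (3,1)
    t=1.6564 [y] (3,0) — stop
  → r_1 = 1.6564
beam 2: φ=0°, α=15°
  cosα=0.9659 sinα=0.2588 | (2,2) | tMaxX 0.3209 tMaxY 1.5455 | tΔX 1.0353 tΔY 3.8637
    t=0.3209 [x] (3,2)
    t=1.3562 [x] (4,2)
    t=1.5455 [y] (4,3)
    t=2.3915 [x] (5,3)
    t=3.4268 [x] (6,3)
    t=4.4620 [x] (7,3)
    t=5.4092 [y] (7,4)
    t=5.4973 [x] (8,4) — stop
  → r_2 = 5.4973
beam 3: φ=90°, α=105°
  cosα=-0.2588 sinα=0.9659 | (2,2) | tMaxX 2.6660 tMaxY 0.4141 | tΔX 3.8637 tΔY 1.0353
    t=0.4141 [y] (2,3) — stop
  → r_3 = 0.4141

ranges = [1.6564, 5.4973, 0.4141]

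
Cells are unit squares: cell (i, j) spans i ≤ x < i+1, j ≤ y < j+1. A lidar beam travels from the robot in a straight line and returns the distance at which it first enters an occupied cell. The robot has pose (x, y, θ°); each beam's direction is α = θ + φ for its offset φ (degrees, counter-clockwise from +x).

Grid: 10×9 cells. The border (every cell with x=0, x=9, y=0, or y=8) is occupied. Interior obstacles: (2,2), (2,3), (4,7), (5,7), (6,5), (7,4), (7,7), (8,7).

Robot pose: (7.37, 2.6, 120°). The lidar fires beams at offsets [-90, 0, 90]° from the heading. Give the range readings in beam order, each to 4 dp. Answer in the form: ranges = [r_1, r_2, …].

ranges = [1.8822, 5.0807, 3.2000]

beam 1: φ=-90°, α=30°
  cosα=0.8660 sinα=0.5000 | (7,2) | tMaxX 0.7275 tMaxY 0.8000 | tΔX 1.1547 tΔY 2.0000
    t=0.7275 [x] (8,2)
    t=0.8000 [y] (8,3)
    t=1.8822 [x] (9,3) — stop
  → r_1 = 1.8822
beam 2: φ=0°, α=120°
  cosα=-0.5000 sinα=0.8660 | (7,2) | tMaxX 0.7400 tMaxY 0.4619 | tΔX 2.0000 tΔY 1.1547
    t=0.4619 [y] (7,3)
    t=0.7400 [x] (6,3)
    t=1.6166 [y] (6,4)
    t=2.7400 [x] (5,4)
    t=2.7713 [y] (5,5)
    t=3.9260 [y] (5,6)
    t=4.7400 [x] (4,6)
    t=5.0807 [y] (4,7) — stop
  → r_2 = 5.0807
beam 3: φ=90°, α=210°
  cosα=-0.8660 sinα=-0.5000 | (7,2) | tMaxX 0.4272 tMaxY 1.2000 | tΔX 1.1547 tΔY 2.0000
    t=0.4272 [x] (6,2)
    t=1.2000 [y] (6,1)
    t=1.5819 [x] (5,1)
    t=2.7366 [x] (4,1)
    t=3.2000 [y] (4,0) — stop
  → r_3 = 3.2000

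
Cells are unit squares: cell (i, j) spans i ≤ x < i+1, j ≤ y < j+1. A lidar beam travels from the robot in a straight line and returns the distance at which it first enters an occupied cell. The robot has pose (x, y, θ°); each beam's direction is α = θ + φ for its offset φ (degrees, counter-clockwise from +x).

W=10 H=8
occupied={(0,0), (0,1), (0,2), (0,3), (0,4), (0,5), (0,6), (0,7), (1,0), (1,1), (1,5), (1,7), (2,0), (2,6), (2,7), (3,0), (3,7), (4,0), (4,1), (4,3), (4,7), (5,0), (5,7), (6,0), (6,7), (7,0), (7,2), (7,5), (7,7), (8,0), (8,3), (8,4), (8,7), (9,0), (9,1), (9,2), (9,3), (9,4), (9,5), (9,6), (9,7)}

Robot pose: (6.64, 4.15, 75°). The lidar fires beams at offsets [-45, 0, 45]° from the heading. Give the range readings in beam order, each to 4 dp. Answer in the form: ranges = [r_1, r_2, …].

beam 1: φ=-45°, α=30°
  cosα=0.8660 sinα=0.5000 | (6,4) | tMaxX 0.4157 tMaxY 1.7000 | tΔX 1.1547 tΔY 2.0000
    t=0.4157 [x] (7,4)
    t=1.5704 [x] (8,4) — stop
  → r_1 = 1.5704
beam 2: φ=0°, α=75°
  cosα=0.2588 sinα=0.9659 | (6,4) | tMaxX 1.3909 tMaxY 0.8800 | tΔX 3.8637 tΔY 1.0353
    t=0.8800 [y] (6,5)
    t=1.3909 [x] (7,5) — stop
  → r_2 = 1.3909
beam 3: φ=45°, α=120°
  cosα=-0.5000 sinα=0.8660 | (6,4) | tMaxX 1.2800 tMaxY 0.9815 | tΔX 2.0000 tΔY 1.1547
    t=0.9815 [y] (6,5)
    t=1.2800 [x] (5,5)
    t=2.1362 [y] (5,6)
    t=3.2800 [x] (4,6)
    t=3.2909 [y] (4,7) — stop
  → r_3 = 3.2909

ranges = [1.5704, 1.3909, 3.2909]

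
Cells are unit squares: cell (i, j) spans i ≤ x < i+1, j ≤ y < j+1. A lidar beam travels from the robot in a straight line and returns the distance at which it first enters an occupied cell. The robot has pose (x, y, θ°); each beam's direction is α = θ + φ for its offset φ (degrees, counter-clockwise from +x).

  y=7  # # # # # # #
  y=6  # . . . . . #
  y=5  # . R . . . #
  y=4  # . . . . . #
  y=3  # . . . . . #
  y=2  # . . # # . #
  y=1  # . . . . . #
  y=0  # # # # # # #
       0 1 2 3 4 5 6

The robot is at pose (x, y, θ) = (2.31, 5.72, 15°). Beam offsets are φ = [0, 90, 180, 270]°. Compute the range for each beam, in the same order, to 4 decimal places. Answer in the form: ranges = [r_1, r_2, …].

ranges = [3.8202, 1.3252, 1.3562, 2.8160]

beam 1: φ=0°, α=15°
  cosα=0.9659 sinα=0.2588 | (2,5) | tMaxX 0.7143 tMaxY 1.0818 | tΔX 1.0353 tΔY 3.8637
    t=0.7143 [x] (3,5)
    t=1.0818 [y] (3,6)
    t=1.7496 [x] (4,6)
    t=2.7849 [x] (5,6)
    t=3.8202 [x] (6,6) — stop
  → r_1 = 3.8202
beam 2: φ=90°, α=105°
  cosα=-0.2588 sinα=0.9659 | (2,5) | tMaxX 1.1977 tMaxY 0.2899 | tΔX 3.8637 tΔY 1.0353
    t=0.2899 [y] (2,6)
    t=1.1977 [x] (1,6)
    t=1.3252 [y] (1,7) — stop
  → r_2 = 1.3252
beam 3: φ=180°, α=195°
  cosα=-0.9659 sinα=-0.2588 | (2,5) | tMaxX 0.3209 tMaxY 2.7819 | tΔX 1.0353 tΔY 3.8637
    t=0.3209 [x] (1,5)
    t=1.3562 [x] (0,5) — stop
  → r_3 = 1.3562
beam 4: φ=270°, α=285°
  cosα=0.2588 sinα=-0.9659 | (2,5) | tMaxX 2.6660 tMaxY 0.7454 | tΔX 3.8637 tΔY 1.0353
    t=0.7454 [y] (2,4)
    t=1.7807 [y] (2,3)
    t=2.6660 [x] (3,3)
    t=2.8160 [y] (3,2) — stop
  → r_4 = 2.8160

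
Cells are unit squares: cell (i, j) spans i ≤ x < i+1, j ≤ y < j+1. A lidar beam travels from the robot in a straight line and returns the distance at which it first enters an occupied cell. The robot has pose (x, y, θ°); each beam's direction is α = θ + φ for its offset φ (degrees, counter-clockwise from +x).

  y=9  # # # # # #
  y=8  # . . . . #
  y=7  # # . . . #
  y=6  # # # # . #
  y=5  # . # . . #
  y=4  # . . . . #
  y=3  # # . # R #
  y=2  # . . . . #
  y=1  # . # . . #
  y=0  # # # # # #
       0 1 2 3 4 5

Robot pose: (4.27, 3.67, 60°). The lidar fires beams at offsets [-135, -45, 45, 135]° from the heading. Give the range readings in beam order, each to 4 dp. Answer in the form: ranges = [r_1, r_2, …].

ranges = [2.7642, 0.7558, 2.4122, 0.2795]

beam 1: φ=-135°, α=285°
  dir = (cos 285°, sin 285°) = (0.2588, -0.9659); from cell (4,3)
  next x-line at t=2.8205, next y-line at t=0.6936; Δt_x=3.8637, Δt_y=1.0353
    y: enter (4,2) at t=0.6936
    y: enter (4,1) at t=1.7289
    y: enter (4,0) at t=2.7642 ← occupied
  → r_1 = 2.7642
beam 2: φ=-45°, α=15°
  dir = (cos 15°, sin 15°) = (0.9659, 0.2588); from cell (4,3)
  next x-line at t=0.7558, next y-line at t=1.2750; Δt_x=1.0353, Δt_y=3.8637
    x: enter (5,3) at t=0.7558 ← occupied
  → r_2 = 0.7558
beam 3: φ=45°, α=105°
  dir = (cos 105°, sin 105°) = (-0.2588, 0.9659); from cell (4,3)
  next x-line at t=1.0432, next y-line at t=0.3416; Δt_x=3.8637, Δt_y=1.0353
    y: enter (4,4) at t=0.3416
    x: enter (3,4) at t=1.0432
    y: enter (3,5) at t=1.3769
    y: enter (3,6) at t=2.4122 ← occupied
  → r_3 = 2.4122
beam 4: φ=135°, α=195°
  dir = (cos 195°, sin 195°) = (-0.9659, -0.2588); from cell (4,3)
  next x-line at t=0.2795, next y-line at t=2.5887; Δt_x=1.0353, Δt_y=3.8637
    x: enter (3,3) at t=0.2795 ← occupied
  → r_4 = 0.2795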